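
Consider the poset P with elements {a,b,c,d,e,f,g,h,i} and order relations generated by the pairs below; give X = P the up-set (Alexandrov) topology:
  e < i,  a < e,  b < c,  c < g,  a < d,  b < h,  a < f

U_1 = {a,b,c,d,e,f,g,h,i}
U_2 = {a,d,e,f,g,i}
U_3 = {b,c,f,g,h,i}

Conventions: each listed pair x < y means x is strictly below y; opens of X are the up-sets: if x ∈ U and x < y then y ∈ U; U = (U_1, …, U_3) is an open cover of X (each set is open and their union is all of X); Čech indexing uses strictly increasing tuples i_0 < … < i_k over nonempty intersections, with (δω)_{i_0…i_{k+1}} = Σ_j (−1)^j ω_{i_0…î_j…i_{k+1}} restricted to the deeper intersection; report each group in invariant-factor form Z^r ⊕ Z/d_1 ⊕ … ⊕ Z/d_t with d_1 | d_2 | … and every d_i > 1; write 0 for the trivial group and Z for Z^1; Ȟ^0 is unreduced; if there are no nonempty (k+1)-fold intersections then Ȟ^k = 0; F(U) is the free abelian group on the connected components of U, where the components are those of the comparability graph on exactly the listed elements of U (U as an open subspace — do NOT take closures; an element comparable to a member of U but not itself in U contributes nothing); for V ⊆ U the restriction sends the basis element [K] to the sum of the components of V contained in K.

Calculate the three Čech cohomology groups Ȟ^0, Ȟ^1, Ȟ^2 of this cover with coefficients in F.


Ȟ^0 ≅ Z^2; Ȟ^1 ≅ 0; Ȟ^2 ≅ 0

cover nerve:
  U12={a,d,e,f,g,i} U13={b,c,f,g,h,i} U23={f,g,i}
  U123={f,g,i}
components per intersection:
  U1: {a,d,e,f,i} {b,c,g,h}
  U2: {a,d,e,f,i} {g}
  U3: {b,c,g,h} {f} {i}
  U12: {a,d,e,f,i} {g}
  U13: {b,c,g,h} {f} {i}
  U23: {f} {g} {i}
  U123: {f} {g} {i}
C dims 7,8,3; δ0: rk 5, SNF 1^5; δ1: rk 3, SNF 1^3
Ȟ^0: (7−5)−0=2 ⇒ Z^2
Ȟ^1: (8−3)−5=0 ⇒ 0
Ȟ^2: (3−0)−3=0 ⇒ 0


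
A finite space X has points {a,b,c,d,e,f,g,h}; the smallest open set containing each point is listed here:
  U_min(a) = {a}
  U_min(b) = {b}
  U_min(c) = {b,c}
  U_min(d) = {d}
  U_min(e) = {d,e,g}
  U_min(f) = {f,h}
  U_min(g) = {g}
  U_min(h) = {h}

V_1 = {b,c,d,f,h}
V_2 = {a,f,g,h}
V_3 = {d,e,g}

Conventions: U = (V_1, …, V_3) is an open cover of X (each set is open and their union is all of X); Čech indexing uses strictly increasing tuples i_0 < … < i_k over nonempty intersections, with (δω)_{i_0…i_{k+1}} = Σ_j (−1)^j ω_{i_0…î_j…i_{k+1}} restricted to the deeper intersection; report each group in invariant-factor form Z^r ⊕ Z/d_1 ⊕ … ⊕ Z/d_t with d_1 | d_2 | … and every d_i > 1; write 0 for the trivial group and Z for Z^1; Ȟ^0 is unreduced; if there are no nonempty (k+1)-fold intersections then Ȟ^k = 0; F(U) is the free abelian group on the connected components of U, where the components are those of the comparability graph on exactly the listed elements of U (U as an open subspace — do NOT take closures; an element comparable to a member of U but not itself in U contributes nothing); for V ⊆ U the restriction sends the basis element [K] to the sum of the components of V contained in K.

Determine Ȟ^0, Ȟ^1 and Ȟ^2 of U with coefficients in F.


nonempty overlaps:
  V12={f,h} V13={d} V23={g}
components per intersection:
  V1: {b,c} {d} {f,h}
  V2: {a} {f,h} {g}
  V3: {d,e,g}
  V12: {f,h}
  V13: {d}
  V23: {g}
C dims 7,3; δ0: rk 3, SNF 1^3
degree 0: 7−3−0 = 4 → Ȟ^0 ≅ Z^4
degree 1: 3−0−3 = 0 → Ȟ^1 ≅ 0
degree 2: 0−0−0 = 0 → Ȟ^2 ≅ 0

Ȟ^0 ≅ Z^4; Ȟ^1 ≅ 0; Ȟ^2 ≅ 0


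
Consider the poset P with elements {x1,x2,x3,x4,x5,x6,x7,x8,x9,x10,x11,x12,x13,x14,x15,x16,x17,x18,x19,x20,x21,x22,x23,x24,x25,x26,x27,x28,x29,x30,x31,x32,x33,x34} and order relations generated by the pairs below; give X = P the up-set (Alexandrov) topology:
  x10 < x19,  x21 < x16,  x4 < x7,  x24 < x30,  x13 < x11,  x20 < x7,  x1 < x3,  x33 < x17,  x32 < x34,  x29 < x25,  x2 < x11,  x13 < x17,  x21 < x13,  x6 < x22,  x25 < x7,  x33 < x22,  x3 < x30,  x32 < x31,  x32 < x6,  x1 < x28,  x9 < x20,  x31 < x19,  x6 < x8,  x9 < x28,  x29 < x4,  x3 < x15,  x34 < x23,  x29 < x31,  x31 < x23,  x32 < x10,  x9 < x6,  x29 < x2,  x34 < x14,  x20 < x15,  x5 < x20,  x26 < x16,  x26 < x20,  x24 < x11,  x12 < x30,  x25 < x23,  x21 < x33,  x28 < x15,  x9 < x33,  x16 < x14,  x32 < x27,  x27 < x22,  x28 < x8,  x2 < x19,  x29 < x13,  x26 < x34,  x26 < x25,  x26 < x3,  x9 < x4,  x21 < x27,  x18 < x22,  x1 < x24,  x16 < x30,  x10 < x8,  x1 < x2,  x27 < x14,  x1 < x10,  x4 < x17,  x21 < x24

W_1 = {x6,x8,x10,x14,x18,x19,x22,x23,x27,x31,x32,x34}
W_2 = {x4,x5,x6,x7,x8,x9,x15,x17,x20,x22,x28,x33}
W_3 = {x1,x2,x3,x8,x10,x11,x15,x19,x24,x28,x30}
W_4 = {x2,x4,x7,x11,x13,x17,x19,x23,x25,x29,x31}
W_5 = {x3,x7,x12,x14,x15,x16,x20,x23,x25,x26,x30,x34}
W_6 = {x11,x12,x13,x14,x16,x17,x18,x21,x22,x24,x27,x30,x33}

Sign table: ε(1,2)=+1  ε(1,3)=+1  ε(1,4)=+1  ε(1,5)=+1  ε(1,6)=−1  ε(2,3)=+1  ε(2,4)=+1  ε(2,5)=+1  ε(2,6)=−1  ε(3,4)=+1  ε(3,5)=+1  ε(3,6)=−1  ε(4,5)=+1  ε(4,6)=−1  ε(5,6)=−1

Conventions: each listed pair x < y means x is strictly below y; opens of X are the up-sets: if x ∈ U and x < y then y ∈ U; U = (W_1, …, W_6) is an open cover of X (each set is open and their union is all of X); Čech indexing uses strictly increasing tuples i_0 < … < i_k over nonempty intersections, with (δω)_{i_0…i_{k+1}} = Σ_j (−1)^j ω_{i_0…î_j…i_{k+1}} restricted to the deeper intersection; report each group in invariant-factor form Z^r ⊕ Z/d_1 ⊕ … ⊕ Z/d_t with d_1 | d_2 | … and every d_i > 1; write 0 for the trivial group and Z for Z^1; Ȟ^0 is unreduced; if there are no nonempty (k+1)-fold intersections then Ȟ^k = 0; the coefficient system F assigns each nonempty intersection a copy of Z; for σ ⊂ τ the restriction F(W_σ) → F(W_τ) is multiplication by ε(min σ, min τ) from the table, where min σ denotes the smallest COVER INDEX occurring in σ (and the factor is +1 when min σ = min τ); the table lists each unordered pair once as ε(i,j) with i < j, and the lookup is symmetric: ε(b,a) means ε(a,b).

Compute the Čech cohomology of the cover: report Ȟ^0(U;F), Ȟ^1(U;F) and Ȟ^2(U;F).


nonempty intersections:
  W12={x6,x8,x22} W13={x8,x10,x19} W14={x19,x23,x31} W15={x14,x23,x34} W16={x14,x18,x22,x27} W23={x8,x15,x28} W24={x4,x7,x17} W25={x7,x15,x20} W26={x17,x22,x33} W34={x2,x11,x19} W35={x3,x15,x30} W36={x11,x24,x30} W45={x7,x23,x25} W46={x11,x13,x17} W56={x12,x14,x16,x30}
  W123={x8} W126={x22} W134={x19} W145={x23} W156={x14} W235={x15} W245={x7} W246={x17} W346={x11} W356={x30}
C dims 6,15,10; δ0: rk 5, SNF 1^5; δ1: rk 10, SNF 1^9·2
Ȟ^0: (6−5)−0=1 ⇒ Z
Ȟ^1: (15−10)−5=0 ⇒ 0
Ȟ^2: (10−0)−10=0 plus torsion [2] ⇒ Z/2

Ȟ^0 ≅ Z, Ȟ^1 ≅ 0, Ȟ^2 ≅ Z/2


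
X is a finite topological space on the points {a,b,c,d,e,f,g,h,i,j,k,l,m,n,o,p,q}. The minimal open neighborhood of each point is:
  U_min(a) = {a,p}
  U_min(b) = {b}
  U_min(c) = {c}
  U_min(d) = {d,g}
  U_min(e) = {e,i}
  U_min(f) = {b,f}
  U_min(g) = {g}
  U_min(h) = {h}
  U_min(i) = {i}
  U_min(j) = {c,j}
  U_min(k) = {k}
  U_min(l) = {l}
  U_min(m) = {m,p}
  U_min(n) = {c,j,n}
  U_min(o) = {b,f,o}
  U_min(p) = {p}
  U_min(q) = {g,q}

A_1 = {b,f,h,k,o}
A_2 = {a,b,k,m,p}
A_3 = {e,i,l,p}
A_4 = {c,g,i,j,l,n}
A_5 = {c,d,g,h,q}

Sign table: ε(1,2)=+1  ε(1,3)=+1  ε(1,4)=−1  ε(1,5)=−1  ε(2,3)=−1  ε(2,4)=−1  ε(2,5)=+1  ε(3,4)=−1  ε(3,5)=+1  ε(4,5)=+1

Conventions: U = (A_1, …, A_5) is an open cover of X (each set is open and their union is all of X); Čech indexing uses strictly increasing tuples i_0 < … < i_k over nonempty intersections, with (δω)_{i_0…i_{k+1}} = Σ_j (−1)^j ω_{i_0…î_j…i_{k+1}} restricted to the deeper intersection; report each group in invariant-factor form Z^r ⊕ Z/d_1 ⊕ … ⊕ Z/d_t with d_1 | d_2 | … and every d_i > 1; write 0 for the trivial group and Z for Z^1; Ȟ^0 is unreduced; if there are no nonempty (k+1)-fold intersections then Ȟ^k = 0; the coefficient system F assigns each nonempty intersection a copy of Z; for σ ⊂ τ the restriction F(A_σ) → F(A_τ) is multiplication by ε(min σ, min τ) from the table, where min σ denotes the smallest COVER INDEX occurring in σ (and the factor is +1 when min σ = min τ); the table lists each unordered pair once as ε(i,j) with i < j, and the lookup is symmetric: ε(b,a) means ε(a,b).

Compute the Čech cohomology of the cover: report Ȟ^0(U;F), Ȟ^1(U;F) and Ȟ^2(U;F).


Ȟ^0(U;F) ≅ 0, Ȟ^1(U;F) ≅ Z/2 and Ȟ^2(U;F) ≅ 0

nerve of the cover:
  A12={b,k} A15={h} A23={p} A34={i,l} A45={c,g}
C dims 5,5; δ0: rk 5, SNF 1^4·2
Ȟ^0 = (5 − 5) − 0 = 0, so Ȟ^0 ≅ 0
Ȟ^1 = (5 − 0) − 5 = 0 plus torsion [2], so Ȟ^1 ≅ Z/2
Ȟ^2 = (0 − 0) − 0 = 0, so Ȟ^2 ≅ 0


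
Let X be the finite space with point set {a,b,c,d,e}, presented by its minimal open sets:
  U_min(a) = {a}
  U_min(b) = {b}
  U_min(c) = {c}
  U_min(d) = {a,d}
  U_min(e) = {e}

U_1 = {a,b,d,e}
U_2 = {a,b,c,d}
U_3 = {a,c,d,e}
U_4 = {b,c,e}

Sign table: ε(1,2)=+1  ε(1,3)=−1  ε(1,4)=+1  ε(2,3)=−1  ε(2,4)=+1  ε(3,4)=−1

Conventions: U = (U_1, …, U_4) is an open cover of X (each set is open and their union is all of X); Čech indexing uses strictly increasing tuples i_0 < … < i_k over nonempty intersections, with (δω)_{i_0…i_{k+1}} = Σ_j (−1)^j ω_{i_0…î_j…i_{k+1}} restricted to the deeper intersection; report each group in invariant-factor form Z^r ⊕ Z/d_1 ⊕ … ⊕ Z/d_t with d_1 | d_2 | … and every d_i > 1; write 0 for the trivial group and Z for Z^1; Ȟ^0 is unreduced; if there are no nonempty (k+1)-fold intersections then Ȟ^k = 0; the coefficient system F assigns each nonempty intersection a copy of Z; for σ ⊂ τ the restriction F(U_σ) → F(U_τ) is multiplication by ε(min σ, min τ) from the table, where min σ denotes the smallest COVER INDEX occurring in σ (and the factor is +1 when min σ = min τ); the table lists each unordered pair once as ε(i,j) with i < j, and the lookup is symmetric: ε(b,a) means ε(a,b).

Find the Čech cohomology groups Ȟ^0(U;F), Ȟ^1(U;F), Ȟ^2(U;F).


nonempty intersections:
  U12={a,b,d} U13={a,d,e} U14={b,e} U23={a,c,d} U24={b,c} U34={c,e}
  U123={a,d} U124={b} U134={e} U234={c}
C dims 4,6,4; δ0: rk 3, SNF 1^3; δ1: rk 3, SNF 1^3
Ȟ^0: (4−3)−0=1 ⇒ Z
Ȟ^1: (6−3)−3=0 ⇒ 0
Ȟ^2: (4−0)−3=1 ⇒ Z

Ȟ^0(U;F) ≅ Z, Ȟ^1(U;F) ≅ 0, Ȟ^2(U;F) ≅ Z


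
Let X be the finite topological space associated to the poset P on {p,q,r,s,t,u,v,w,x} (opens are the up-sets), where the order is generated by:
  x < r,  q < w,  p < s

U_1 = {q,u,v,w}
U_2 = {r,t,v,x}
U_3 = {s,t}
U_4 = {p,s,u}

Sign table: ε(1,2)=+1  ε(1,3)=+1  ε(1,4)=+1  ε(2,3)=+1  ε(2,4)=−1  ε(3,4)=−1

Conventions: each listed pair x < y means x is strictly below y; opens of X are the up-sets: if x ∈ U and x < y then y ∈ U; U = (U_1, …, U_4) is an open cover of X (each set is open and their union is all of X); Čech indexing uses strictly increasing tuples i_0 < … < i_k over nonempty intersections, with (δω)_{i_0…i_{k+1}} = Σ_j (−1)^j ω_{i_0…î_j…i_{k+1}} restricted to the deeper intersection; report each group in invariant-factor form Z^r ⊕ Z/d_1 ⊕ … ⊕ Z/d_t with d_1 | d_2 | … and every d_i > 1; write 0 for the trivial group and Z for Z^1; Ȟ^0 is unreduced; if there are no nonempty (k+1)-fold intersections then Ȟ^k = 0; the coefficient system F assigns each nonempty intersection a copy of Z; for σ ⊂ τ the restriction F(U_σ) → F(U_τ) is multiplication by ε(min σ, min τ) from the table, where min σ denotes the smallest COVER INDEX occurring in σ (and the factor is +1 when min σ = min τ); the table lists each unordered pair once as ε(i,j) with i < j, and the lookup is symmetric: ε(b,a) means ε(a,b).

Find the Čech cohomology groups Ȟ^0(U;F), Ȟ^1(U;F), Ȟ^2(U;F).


Ȟ^0(U;F) ≅ 0, Ȟ^1(U;F) ≅ Z/2, Ȟ^2(U;F) ≅ 0

intersection data:
  U12={v} U14={u} U23={t} U34={s}
C dims 4,4; δ0: rk 4, SNF 1^3·2
Ȟ^0 = (4 − 4) − 0 = 0, so Ȟ^0 ≅ 0
Ȟ^1 = (4 − 0) − 4 = 0 plus torsion [2], so Ȟ^1 ≅ Z/2
Ȟ^2 = (0 − 0) − 0 = 0, so Ȟ^2 ≅ 0


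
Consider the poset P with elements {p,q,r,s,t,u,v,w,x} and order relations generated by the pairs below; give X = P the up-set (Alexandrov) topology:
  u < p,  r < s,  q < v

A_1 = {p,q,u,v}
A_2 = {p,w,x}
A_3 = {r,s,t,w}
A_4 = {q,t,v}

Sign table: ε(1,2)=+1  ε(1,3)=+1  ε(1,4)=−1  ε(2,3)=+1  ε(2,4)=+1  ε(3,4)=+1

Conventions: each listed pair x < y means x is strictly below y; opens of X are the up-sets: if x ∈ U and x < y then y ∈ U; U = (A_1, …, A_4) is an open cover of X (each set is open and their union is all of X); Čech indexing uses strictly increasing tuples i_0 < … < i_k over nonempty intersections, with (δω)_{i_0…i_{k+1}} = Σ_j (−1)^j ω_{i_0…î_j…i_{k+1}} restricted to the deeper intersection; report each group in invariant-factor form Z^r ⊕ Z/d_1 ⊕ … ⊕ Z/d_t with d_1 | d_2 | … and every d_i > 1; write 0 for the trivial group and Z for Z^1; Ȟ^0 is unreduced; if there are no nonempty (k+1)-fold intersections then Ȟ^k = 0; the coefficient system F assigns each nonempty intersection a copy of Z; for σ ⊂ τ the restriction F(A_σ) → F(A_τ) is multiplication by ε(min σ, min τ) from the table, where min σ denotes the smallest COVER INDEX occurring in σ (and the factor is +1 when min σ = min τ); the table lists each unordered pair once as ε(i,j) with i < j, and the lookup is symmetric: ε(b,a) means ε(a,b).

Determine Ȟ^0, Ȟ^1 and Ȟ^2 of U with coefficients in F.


Ȟ^0 ≅ 0; Ȟ^1 ≅ Z/2; Ȟ^2 ≅ 0

nerve simplices:
  A12={p} A14={q,v} A23={w} A34={t}
C dims 4,4; δ0: rk 4, SNF 1^3·2
degree 0: 4−4−0 = 0 → Ȟ^0 ≅ 0
degree 1: 4−0−4 = 0 plus torsion [2] → Ȟ^1 ≅ Z/2
degree 2: 0−0−0 = 0 → Ȟ^2 ≅ 0


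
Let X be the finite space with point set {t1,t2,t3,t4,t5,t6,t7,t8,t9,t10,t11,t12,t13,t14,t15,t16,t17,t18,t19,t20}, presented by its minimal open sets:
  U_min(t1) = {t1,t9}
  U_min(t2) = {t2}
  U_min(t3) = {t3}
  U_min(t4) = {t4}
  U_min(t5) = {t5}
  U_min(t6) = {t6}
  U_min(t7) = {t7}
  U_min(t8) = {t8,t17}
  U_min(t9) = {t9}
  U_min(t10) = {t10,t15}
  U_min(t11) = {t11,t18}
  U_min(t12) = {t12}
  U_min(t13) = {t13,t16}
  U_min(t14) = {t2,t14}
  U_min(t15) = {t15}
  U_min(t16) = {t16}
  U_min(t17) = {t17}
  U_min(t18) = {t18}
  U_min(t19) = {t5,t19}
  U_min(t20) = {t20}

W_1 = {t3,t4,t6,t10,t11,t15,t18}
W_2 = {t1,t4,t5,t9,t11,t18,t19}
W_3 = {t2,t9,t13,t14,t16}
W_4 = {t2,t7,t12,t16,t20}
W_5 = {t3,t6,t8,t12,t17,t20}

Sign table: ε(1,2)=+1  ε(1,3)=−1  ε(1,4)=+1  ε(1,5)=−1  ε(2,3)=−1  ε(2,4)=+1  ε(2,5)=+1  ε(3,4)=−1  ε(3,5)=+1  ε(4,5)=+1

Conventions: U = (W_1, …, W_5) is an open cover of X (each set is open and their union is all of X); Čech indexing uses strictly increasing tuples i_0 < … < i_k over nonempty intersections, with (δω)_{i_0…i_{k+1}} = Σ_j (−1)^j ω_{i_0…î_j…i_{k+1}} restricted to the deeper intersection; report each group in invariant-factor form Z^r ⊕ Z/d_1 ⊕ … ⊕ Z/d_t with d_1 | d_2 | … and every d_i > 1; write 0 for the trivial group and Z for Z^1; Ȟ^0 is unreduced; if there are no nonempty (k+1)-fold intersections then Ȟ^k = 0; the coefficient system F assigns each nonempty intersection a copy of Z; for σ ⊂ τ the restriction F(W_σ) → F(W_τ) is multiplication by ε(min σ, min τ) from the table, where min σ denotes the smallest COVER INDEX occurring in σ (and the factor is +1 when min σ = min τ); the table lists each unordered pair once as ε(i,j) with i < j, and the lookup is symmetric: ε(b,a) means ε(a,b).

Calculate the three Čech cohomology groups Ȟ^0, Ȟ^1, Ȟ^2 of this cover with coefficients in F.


intersection data:
  W12={t4,t11,t18} W15={t3,t6} W23={t9} W34={t2,t16} W45={t12,t20}
C dims 5,5; δ0: rk 5, SNF 1^4·2
Ȟ^0 = (5 − 5) − 0 = 0, so Ȟ^0 ≅ 0
Ȟ^1 = (5 − 0) − 5 = 0 plus torsion [2], so Ȟ^1 ≅ Z/2
Ȟ^2 = (0 − 0) − 0 = 0, so Ȟ^2 ≅ 0

Ȟ^0 = 0,  Ȟ^1 = Z/2,  Ȟ^2 = 0


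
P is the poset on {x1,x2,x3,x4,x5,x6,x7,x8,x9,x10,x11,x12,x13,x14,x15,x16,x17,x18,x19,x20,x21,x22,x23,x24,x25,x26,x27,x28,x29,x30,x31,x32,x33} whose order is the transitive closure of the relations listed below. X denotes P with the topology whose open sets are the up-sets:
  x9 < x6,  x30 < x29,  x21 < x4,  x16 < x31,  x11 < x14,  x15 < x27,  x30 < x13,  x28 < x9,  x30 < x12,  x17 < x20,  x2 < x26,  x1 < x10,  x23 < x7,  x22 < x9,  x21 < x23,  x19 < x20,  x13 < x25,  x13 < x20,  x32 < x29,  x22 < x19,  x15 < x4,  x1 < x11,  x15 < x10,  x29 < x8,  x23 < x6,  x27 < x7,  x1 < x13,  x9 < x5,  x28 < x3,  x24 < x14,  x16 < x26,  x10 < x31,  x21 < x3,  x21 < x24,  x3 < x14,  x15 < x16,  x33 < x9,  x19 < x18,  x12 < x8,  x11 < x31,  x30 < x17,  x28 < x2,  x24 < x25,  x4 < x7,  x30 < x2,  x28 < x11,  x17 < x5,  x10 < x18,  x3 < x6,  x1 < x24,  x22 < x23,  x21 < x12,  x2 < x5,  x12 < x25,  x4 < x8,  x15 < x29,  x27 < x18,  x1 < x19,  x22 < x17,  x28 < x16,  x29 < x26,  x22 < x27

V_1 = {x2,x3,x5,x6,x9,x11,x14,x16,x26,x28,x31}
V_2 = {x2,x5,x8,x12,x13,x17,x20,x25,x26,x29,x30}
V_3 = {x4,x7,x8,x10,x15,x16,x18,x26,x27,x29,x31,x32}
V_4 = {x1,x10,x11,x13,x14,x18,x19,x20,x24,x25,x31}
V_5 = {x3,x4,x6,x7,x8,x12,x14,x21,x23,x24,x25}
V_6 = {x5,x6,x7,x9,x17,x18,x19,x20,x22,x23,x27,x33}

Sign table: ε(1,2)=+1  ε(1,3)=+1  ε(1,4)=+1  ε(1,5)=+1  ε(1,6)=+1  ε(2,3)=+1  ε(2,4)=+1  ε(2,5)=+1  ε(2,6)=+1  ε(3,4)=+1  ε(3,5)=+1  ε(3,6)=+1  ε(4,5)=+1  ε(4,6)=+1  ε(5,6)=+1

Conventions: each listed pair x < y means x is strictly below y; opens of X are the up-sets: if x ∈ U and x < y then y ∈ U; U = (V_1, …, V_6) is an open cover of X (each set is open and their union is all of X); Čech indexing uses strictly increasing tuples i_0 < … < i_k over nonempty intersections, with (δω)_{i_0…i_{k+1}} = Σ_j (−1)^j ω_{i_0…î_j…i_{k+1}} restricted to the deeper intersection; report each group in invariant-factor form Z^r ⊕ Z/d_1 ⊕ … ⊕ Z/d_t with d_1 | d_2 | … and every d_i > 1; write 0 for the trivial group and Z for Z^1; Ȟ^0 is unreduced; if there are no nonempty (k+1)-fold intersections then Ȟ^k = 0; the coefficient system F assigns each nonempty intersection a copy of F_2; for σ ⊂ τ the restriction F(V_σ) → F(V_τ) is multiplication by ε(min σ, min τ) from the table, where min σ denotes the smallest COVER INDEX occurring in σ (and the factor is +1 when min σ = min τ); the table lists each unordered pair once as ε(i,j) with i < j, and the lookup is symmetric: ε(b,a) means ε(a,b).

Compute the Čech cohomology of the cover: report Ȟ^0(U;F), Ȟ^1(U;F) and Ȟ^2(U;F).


Ȟ^0(U;F) ≅ Z/2,  Ȟ^1(U;F) ≅ Z/2,  Ȟ^2(U;F) ≅ Z/2

cover nerve:
  V12={x2,x5,x26} V13={x16,x26,x31} V14={x11,x14,x31} V15={x3,x6,x14} V16={x5,x6,x9} V23={x8,x26,x29} V24={x13,x20,x25} V25={x8,x12,x25} V26={x5,x17,x20} V34={x10,x18,x31} V35={x4,x7,x8} V36={x7,x18,x27} V45={x14,x24,x25} V46={x18,x19,x20} V56={x6,x7,x23}
  V123={x26} V126={x5} V134={x31} V145={x14} V156={x6} V235={x8} V245={x25} V246={x20} V346={x18} V356={x7}
C dims 6,15,10; δ0: rk_F2 5; δ1: rk_F2 9
Ȟ^0: (6−5)−0=1 ⇒ Z/2
Ȟ^1: (15−9)−5=1 ⇒ Z/2
Ȟ^2: (10−0)−9=1 ⇒ Z/2


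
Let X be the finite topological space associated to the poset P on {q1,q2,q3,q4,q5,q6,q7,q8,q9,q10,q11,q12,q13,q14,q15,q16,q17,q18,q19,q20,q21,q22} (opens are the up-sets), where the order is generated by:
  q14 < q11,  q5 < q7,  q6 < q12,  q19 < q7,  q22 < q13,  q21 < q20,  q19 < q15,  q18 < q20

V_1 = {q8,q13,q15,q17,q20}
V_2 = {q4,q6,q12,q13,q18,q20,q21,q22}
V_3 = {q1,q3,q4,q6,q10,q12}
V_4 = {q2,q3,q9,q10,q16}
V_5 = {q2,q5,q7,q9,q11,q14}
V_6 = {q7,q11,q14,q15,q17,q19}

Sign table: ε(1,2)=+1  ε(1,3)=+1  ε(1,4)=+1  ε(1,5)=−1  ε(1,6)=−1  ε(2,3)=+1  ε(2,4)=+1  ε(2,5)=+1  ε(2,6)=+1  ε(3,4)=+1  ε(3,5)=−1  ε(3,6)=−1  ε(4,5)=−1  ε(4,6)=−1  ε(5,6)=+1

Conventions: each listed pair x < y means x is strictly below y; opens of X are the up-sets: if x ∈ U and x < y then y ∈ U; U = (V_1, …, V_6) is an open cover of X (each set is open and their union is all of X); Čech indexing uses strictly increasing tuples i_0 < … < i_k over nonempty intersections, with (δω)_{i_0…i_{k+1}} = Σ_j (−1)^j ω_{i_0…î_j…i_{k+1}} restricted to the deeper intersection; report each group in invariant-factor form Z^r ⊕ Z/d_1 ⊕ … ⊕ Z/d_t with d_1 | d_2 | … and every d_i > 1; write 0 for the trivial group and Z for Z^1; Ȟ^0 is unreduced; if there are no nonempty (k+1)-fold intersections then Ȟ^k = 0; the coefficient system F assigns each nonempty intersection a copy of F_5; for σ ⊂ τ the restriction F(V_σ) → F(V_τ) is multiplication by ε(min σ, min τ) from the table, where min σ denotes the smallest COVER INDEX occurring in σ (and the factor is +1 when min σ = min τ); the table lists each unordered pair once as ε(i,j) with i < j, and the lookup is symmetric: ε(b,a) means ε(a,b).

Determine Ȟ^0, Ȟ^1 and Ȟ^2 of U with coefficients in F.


Ȟ^0 ≅ Z/5,  Ȟ^1 ≅ Z/5,  Ȟ^2 ≅ 0

nonempty intersections:
  V12={q13,q20} V16={q15,q17} V23={q4,q6,q12} V34={q3,q10} V45={q2,q9} V56={q7,q11,q14}
C dims 6,6; δ0: rk_F5 5
Ȟ^0: (6−5)−0=1 ⇒ Z/5
Ȟ^1: (6−0)−5=1 ⇒ Z/5
Ȟ^2: (0−0)−0=0 ⇒ 0


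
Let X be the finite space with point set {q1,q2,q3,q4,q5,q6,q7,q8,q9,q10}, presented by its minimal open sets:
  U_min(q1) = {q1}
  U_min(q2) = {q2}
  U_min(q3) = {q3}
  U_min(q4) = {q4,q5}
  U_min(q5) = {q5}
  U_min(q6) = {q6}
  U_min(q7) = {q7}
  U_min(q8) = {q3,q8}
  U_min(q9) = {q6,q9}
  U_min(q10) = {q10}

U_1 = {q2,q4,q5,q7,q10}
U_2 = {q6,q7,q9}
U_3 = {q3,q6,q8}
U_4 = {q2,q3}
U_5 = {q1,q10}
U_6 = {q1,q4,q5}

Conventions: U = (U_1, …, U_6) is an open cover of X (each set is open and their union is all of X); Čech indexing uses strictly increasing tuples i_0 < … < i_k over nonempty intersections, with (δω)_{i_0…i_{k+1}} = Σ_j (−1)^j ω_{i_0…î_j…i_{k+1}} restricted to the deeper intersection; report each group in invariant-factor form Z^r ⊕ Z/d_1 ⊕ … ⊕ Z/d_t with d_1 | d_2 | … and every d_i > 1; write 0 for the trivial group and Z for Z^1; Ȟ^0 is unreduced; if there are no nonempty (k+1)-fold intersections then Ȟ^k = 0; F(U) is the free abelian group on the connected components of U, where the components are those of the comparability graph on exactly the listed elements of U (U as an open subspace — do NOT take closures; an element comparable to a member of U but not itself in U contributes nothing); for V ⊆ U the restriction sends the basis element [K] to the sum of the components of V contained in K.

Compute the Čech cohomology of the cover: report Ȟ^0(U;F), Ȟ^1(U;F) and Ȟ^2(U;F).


nerve of the cover:
  U12={q7} U14={q2} U15={q10} U16={q4,q5} U23={q6} U34={q3} U56={q1}
components per intersection:
  U1: {q2} {q4,q5} {q7} {q10}
  U2: {q6,q9} {q7}
  U3: {q3,q8} {q6}
  U4: {q2} {q3}
  U5: {q1} {q10}
  U6: {q1} {q4,q5}
  U12: {q7}
  U14: {q2}
  U15: {q10}
  U16: {q4,q5}
  U23: {q6}
  U34: {q3}
  U56: {q1}
C dims 14,7; δ0: rk 7, SNF 1^7
Ȟ^0 = (14 − 7) − 0 = 7, so Ȟ^0 ≅ Z^7
Ȟ^1 = (7 − 0) − 7 = 0, so Ȟ^1 ≅ 0
Ȟ^2 = (0 − 0) − 0 = 0, so Ȟ^2 ≅ 0

Ȟ^0 = Z^7; Ȟ^1 = 0; Ȟ^2 = 0


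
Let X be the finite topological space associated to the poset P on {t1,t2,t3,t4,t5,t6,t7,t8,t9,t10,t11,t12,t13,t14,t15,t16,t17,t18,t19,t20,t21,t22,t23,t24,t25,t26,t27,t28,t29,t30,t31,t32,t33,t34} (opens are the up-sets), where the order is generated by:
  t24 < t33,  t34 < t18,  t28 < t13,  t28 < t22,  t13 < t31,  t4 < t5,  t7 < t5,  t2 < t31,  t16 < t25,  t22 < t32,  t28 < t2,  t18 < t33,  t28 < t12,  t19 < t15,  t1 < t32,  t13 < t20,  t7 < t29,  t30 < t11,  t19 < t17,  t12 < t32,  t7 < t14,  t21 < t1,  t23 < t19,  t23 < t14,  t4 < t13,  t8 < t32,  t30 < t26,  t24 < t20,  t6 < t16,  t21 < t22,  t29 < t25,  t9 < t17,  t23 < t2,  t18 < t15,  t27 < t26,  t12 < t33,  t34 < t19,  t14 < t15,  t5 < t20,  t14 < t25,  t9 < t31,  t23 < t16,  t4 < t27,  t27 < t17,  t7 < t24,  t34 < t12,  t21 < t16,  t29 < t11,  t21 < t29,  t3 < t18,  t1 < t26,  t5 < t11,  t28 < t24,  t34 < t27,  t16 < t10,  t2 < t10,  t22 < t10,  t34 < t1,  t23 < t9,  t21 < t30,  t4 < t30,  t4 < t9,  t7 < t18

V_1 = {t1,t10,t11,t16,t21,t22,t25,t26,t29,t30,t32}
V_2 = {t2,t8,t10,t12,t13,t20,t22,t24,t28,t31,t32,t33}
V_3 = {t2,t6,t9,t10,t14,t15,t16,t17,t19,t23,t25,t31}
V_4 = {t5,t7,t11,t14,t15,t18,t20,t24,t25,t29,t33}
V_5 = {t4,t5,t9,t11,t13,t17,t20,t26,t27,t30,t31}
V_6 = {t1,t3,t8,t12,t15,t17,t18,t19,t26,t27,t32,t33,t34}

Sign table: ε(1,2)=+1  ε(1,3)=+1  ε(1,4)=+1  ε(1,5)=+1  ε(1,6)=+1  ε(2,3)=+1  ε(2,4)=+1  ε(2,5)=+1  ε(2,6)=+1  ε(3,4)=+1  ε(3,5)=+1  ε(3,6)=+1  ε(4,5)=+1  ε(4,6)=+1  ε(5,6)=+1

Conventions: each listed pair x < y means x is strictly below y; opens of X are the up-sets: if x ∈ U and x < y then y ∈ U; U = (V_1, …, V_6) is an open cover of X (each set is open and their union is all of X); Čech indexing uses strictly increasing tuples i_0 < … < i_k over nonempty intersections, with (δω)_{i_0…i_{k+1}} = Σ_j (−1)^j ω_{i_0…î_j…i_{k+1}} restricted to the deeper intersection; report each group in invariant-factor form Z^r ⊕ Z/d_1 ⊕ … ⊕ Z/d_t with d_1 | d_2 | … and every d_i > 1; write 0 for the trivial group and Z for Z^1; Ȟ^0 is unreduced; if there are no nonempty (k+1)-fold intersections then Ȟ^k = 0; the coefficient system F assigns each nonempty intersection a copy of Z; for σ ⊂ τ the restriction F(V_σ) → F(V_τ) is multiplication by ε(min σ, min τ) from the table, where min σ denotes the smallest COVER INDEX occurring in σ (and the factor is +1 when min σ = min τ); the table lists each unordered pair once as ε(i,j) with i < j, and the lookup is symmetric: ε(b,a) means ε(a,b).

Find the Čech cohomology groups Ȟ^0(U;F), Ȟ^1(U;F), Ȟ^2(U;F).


cover nerve:
  V12={t10,t22,t32} V13={t10,t16,t25} V14={t11,t25,t29} V15={t11,t26,t30} V16={t1,t26,t32} V23={t2,t10,t31} V24={t20,t24,t33} V25={t13,t20,t31} V26={t8,t12,t32,t33} V34={t14,t15,t25} V35={t9,t17,t31} V36={t15,t17,t19} V45={t5,t11,t20} V46={t15,t18,t33} V56={t17,t26,t27}
  V123={t10} V126={t32} V134={t25} V145={t11} V156={t26} V235={t31} V245={t20} V246={t33} V346={t15} V356={t17}
C dims 6,15,10; δ0: rk 5, SNF 1^5; δ1: rk 10, SNF 1^9·2
Ȟ^0: (6−5)−0=1 ⇒ Z
Ȟ^1: (15−10)−5=0 ⇒ 0
Ȟ^2: (10−0)−10=0 plus torsion [2] ⇒ Z/2

Ȟ^0 ≅ Z,  Ȟ^1 ≅ 0,  Ȟ^2 ≅ Z/2


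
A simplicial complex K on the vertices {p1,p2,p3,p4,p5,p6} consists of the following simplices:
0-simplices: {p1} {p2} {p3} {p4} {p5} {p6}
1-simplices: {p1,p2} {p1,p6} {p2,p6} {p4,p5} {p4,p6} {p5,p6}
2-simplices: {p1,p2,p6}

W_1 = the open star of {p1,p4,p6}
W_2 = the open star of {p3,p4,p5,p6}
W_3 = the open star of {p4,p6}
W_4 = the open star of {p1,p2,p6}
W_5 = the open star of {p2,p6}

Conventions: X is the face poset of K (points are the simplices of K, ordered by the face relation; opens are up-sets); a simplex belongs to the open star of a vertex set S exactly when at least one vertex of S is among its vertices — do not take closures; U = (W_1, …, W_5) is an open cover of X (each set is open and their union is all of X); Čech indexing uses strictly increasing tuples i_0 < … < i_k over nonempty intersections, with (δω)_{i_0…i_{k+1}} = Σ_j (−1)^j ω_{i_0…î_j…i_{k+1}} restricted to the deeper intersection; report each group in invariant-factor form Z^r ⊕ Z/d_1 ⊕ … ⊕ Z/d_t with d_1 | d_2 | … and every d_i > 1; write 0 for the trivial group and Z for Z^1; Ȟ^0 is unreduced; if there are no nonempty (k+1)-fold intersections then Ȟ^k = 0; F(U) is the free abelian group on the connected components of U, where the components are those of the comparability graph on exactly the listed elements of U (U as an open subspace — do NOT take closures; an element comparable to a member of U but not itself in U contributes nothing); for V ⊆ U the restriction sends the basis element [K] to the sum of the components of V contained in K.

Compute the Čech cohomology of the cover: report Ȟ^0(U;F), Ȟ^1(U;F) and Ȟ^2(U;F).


Ȟ^0 = Z^2, Ȟ^1 = 0, Ȟ^2 = 0

intersection data:
  W1={{p1},{p4},{p6},{p1,p2},{p1,p6},{p2,p6},{p4,p5},{p4,p6},{p5,p6},{p1,p2,p6}} W2={{p3},{p4},{p5},{p6},{p1,p6},{p2,p6},{p4,p5},{p4,p6},{p5,p6},{p1,p2,p6}} W3={{p4},{p6},{p1,p6},{p2,p6},{p4,p5},{p4,p6},{p5,p6},{p1,p2,p6}} W4={{p1},{p2},{p6},{p1,p2},{p1,p6},{p2,p6},{p4,p6},{p5,p6},{p1,p2,p6}} W5={{p2},{p6},{p1,p2},{p1,p6},{p2,p6},{p4,p6},{p5,p6},{p1,p2,p6}}
  W12={{p4},{p6},{p1,p6},{p2,p6},{p4,p5},{p4,p6},{p5,p6},{p1,p2,p6}} W13={{p4},{p6},{p1,p6},{p2,p6},{p4,p5},{p4,p6},{p5,p6},{p1,p2,p6}} W14={{p1},{p6},{p1,p2},{p1,p6},{p2,p6},{p4,p6},{p5,p6},{p1,p2,p6}} W15={{p6},{p1,p2},{p1,p6},{p2,p6},{p4,p6},{p5,p6},{p1,p2,p6}} W23={{p4},{p6},{p1,p6},{p2,p6},{p4,p5},{p4,p6},{p5,p6},{p1,p2,p6}} W24={{p6},{p1,p6},{p2,p6},{p4,p6},{p5,p6},{p1,p2,p6}} W25={{p6},{p1,p6},{p2,p6},{p4,p6},{p5,p6},{p1,p2,p6}} W34={{p6},{p1,p6},{p2,p6},{p4,p6},{p5,p6},{p1,p2,p6}} W35={{p6},{p1,p6},{p2,p6},{p4,p6},{p5,p6},{p1,p2,p6}} W45={{p2},{p6},{p1,p2},{p1,p6},{p2,p6},{p4,p6},{p5,p6},{p1,p2,p6}}
  W123={{p4},{p6},{p1,p6},{p2,p6},{p4,p5},{p4,p6},{p5,p6},{p1,p2,p6}} W124={{p6},{p1,p6},{p2,p6},{p4,p6},{p5,p6},{p1,p2,p6}} W125={{p6},{p1,p6},{p2,p6},{p4,p6},{p5,p6},{p1,p2,p6}} W134={{p6},{p1,p6},{p2,p6},{p4,p6},{p5,p6},{p1,p2,p6}} W135={{p6},{p1,p6},{p2,p6},{p4,p6},{p5,p6},{p1,p2,p6}} W145={{p6},{p1,p2},{p1,p6},{p2,p6},{p4,p6},{p5,p6},{p1,p2,p6}} W234={{p6},{p1,p6},{p2,p6},{p4,p6},{p5,p6},{p1,p2,p6}} W235={{p6},{p1,p6},{p2,p6},{p4,p6},{p5,p6},{p1,p2,p6}} W245={{p6},{p1,p6},{p2,p6},{p4,p6},{p5,p6},{p1,p2,p6}} W345={{p6},{p1,p6},{p2,p6},{p4,p6},{p5,p6},{p1,p2,p6}}
  W1234={{p6},{p1,p6},{p2,p6},{p4,p6},{p5,p6},{p1,p2,p6}} W1235={{p6},{p1,p6},{p2,p6},{p4,p6},{p5,p6},{p1,p2,p6}} W1245={{p6},{p1,p6},{p2,p6},{p4,p6},{p5,p6},{p1,p2,p6}} W1345={{p6},{p1,p6},{p2,p6},{p4,p6},{p5,p6},{p1,p2,p6}} W2345={{p6},{p1,p6},{p2,p6},{p4,p6},{p5,p6},{p1,p2,p6}}
  W12345={{p6},{p1,p6},{p2,p6},{p4,p6},{p5,p6},{p1,p2,p6}}
components per intersection:
  W1: {{p1},{p4},{p6},{p1,p2},{p1,p6},{p2,p6},{p4,p5},{p4,p6},{p5,p6},{p1,p2,p6}}
  W2: {{p3}} {{p4},{p5},{p6},{p1,p6},{p2,p6},{p4,p5},{p4,p6},{p5,p6},{p1,p2,p6}}
  W3: {{p4},{p6},{p1,p6},{p2,p6},{p4,p5},{p4,p6},{p5,p6},{p1,p2,p6}}
  W4: {{p1},{p2},{p6},{p1,p2},{p1,p6},{p2,p6},{p4,p6},{p5,p6},{p1,p2,p6}}
  W5: {{p2},{p6},{p1,p2},{p1,p6},{p2,p6},{p4,p6},{p5,p6},{p1,p2,p6}}
  W12: {{p4},{p6},{p1,p6},{p2,p6},{p4,p5},{p4,p6},{p5,p6},{p1,p2,p6}}
  W13: {{p4},{p6},{p1,p6},{p2,p6},{p4,p5},{p4,p6},{p5,p6},{p1,p2,p6}}
  W14: {{p1},{p6},{p1,p2},{p1,p6},{p2,p6},{p4,p6},{p5,p6},{p1,p2,p6}}
  W15: {{p6},{p1,p2},{p1,p6},{p2,p6},{p4,p6},{p5,p6},{p1,p2,p6}}
  W23: {{p4},{p6},{p1,p6},{p2,p6},{p4,p5},{p4,p6},{p5,p6},{p1,p2,p6}}
  W24: {{p6},{p1,p6},{p2,p6},{p4,p6},{p5,p6},{p1,p2,p6}}
  W25: {{p6},{p1,p6},{p2,p6},{p4,p6},{p5,p6},{p1,p2,p6}}
  W34: {{p6},{p1,p6},{p2,p6},{p4,p6},{p5,p6},{p1,p2,p6}}
  W35: {{p6},{p1,p6},{p2,p6},{p4,p6},{p5,p6},{p1,p2,p6}}
  W45: {{p2},{p6},{p1,p2},{p1,p6},{p2,p6},{p4,p6},{p5,p6},{p1,p2,p6}}
  W123: {{p4},{p6},{p1,p6},{p2,p6},{p4,p5},{p4,p6},{p5,p6},{p1,p2,p6}}
  W124: {{p6},{p1,p6},{p2,p6},{p4,p6},{p5,p6},{p1,p2,p6}}
  W125: {{p6},{p1,p6},{p2,p6},{p4,p6},{p5,p6},{p1,p2,p6}}
  W134: {{p6},{p1,p6},{p2,p6},{p4,p6},{p5,p6},{p1,p2,p6}}
  W135: {{p6},{p1,p6},{p2,p6},{p4,p6},{p5,p6},{p1,p2,p6}}
  W145: {{p6},{p1,p2},{p1,p6},{p2,p6},{p4,p6},{p5,p6},{p1,p2,p6}}
  W234: {{p6},{p1,p6},{p2,p6},{p4,p6},{p5,p6},{p1,p2,p6}}
  W235: {{p6},{p1,p6},{p2,p6},{p4,p6},{p5,p6},{p1,p2,p6}}
  W245: {{p6},{p1,p6},{p2,p6},{p4,p6},{p5,p6},{p1,p2,p6}}
  W345: {{p6},{p1,p6},{p2,p6},{p4,p6},{p5,p6},{p1,p2,p6}}
  W1234: {{p6},{p1,p6},{p2,p6},{p4,p6},{p5,p6},{p1,p2,p6}}
  W1235: {{p6},{p1,p6},{p2,p6},{p4,p6},{p5,p6},{p1,p2,p6}}
  W1245: {{p6},{p1,p6},{p2,p6},{p4,p6},{p5,p6},{p1,p2,p6}}
  W1345: {{p6},{p1,p6},{p2,p6},{p4,p6},{p5,p6},{p1,p2,p6}}
  W2345: {{p6},{p1,p6},{p2,p6},{p4,p6},{p5,p6},{p1,p2,p6}}
  W12345: {{p6},{p1,p6},{p2,p6},{p4,p6},{p5,p6},{p1,p2,p6}}
C dims 6,10,10,5; δ0: rk 4, SNF 1^4; δ1: rk 6, SNF 1^6; δ2: rk 4, SNF 1^4
Ȟ^0 = (6 − 4) − 0 = 2, so Ȟ^0 ≅ Z^2
Ȟ^1 = (10 − 6) − 4 = 0, so Ȟ^1 ≅ 0
Ȟ^2 = (10 − 4) − 6 = 0, so Ȟ^2 ≅ 0


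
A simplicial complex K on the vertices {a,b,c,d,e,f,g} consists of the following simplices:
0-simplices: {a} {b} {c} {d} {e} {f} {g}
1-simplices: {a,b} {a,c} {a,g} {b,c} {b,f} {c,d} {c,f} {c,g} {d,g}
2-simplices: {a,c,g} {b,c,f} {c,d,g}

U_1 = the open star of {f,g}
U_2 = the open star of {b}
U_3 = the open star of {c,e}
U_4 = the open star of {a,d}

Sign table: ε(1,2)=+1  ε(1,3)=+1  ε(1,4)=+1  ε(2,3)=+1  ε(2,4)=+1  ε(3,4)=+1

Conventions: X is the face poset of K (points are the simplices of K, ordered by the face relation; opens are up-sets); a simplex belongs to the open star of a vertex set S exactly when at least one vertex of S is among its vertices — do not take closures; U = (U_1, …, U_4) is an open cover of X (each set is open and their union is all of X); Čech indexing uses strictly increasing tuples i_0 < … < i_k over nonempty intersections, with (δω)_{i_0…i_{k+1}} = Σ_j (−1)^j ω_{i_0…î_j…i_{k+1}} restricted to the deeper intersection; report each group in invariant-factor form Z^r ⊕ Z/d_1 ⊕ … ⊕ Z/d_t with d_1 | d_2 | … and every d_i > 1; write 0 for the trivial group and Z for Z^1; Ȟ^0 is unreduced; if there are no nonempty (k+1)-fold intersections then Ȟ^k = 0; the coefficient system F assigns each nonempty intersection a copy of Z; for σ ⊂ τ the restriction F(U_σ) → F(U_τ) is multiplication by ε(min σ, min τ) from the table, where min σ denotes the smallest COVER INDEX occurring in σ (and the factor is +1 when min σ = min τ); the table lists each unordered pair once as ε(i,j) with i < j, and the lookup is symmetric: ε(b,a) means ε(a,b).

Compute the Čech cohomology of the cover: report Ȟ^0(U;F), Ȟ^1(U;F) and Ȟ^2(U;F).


Ȟ^0(U;F) ≅ Z, Ȟ^1(U;F) ≅ Z and Ȟ^2(U;F) ≅ 0

nonempty overlaps:
  U1={{f},{g},{a,g},{b,f},{c,f},{c,g},{d,g},{a,c,g},{b,c,f},{c,d,g}} U2={{b},{a,b},{b,c},{b,f},{b,c,f}} U3={{c},{e},{a,c},{b,c},{c,d},{c,f},{c,g},{a,c,g},{b,c,f},{c,d,g}} U4={{a},{d},{a,b},{a,c},{a,g},{c,d},{d,g},{a,c,g},{c,d,g}}
  U12={{b,f},{b,c,f}} U13={{c,f},{c,g},{a,c,g},{b,c,f},{c,d,g}} U14={{a,g},{d,g},{a,c,g},{c,d,g}} U23={{b,c},{b,c,f}} U24={{a,b}} U34={{a,c},{c,d},{a,c,g},{c,d,g}}
  U123={{b,c,f}} U134={{a,c,g},{c,d,g}}
C dims 4,6,2; δ0: rk 3, SNF 1^3; δ1: rk 2, SNF 1^2
degree 0: 4−3−0 = 1 → Ȟ^0 ≅ Z
degree 1: 6−2−3 = 1 → Ȟ^1 ≅ Z
degree 2: 2−0−2 = 0 → Ȟ^2 ≅ 0


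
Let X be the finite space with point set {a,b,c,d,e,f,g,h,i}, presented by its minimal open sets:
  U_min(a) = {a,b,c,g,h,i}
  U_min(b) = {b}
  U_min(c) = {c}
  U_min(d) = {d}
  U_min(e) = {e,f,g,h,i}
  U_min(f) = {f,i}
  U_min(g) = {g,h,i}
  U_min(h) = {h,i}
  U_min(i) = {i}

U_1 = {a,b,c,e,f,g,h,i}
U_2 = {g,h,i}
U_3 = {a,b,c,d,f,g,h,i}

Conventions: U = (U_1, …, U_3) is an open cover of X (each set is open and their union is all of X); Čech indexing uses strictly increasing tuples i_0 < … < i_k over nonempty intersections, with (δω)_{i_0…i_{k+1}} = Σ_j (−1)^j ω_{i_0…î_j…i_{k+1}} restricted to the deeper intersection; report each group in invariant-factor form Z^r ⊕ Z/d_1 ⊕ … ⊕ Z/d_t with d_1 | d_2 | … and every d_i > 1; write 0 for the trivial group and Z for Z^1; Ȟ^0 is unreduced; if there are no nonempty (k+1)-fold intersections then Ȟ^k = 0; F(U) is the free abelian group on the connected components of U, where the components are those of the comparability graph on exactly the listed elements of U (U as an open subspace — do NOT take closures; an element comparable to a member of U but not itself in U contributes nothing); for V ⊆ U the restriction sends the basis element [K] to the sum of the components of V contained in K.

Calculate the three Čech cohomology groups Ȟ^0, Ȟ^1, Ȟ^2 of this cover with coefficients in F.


nerve of the cover:
  U12={g,h,i} U13={a,b,c,f,g,h,i} U23={g,h,i}
  U123={g,h,i}
components per intersection:
  U1: {a,b,c,e,f,g,h,i}
  U2: {g,h,i}
  U3: {a,b,c,f,g,h,i} {d}
  U12: {g,h,i}
  U13: {a,b,c,f,g,h,i}
  U23: {g,h,i}
  U123: {g,h,i}
C dims 4,3,1; δ0: rk 2, SNF 1^2; δ1: rk 1, SNF 1^1
Ȟ^0 = (4 − 2) − 0 = 2, so Ȟ^0 ≅ Z^2
Ȟ^1 = (3 − 1) − 2 = 0, so Ȟ^1 ≅ 0
Ȟ^2 = (1 − 0) − 1 = 0, so Ȟ^2 ≅ 0

Ȟ^0 = Z^2,  Ȟ^1 = 0,  Ȟ^2 = 0


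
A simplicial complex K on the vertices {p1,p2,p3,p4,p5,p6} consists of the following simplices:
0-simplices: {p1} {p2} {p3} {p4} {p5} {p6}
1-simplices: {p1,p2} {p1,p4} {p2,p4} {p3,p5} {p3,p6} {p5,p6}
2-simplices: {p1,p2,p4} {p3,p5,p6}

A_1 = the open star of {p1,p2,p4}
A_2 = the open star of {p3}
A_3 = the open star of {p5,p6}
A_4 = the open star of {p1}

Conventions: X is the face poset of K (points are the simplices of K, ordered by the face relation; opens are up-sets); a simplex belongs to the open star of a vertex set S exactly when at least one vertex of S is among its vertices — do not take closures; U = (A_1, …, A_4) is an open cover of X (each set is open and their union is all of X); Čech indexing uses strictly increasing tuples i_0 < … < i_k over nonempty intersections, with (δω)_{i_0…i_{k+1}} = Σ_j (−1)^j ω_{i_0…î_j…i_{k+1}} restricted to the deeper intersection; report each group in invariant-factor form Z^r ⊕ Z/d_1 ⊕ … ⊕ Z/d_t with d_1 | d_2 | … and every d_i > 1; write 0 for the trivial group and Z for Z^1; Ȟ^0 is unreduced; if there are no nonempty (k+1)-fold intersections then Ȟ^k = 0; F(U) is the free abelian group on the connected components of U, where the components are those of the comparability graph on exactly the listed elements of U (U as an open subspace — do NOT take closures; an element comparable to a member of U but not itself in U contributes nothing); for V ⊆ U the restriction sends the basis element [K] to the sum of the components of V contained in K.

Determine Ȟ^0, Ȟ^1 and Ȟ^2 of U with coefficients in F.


nerve of the cover:
  A1={{p1},{p2},{p4},{p1,p2},{p1,p4},{p2,p4},{p1,p2,p4}} A2={{p3},{p3,p5},{p3,p6},{p3,p5,p6}} A3={{p5},{p6},{p3,p5},{p3,p6},{p5,p6},{p3,p5,p6}} A4={{p1},{p1,p2},{p1,p4},{p1,p2,p4}}
  A14={{p1},{p1,p2},{p1,p4},{p1,p2,p4}} A23={{p3,p5},{p3,p6},{p3,p5,p6}}
components per intersection:
  A1: {{p1},{p2},{p4},{p1,p2},{p1,p4},{p2,p4},{p1,p2,p4}}
  A2: {{p3},{p3,p5},{p3,p6},{p3,p5,p6}}
  A3: {{p5},{p6},{p3,p5},{p3,p6},{p5,p6},{p3,p5,p6}}
  A4: {{p1},{p1,p2},{p1,p4},{p1,p2,p4}}
  A14: {{p1},{p1,p2},{p1,p4},{p1,p2,p4}}
  A23: {{p3,p5},{p3,p6},{p3,p5,p6}}
C dims 4,2; δ0: rk 2, SNF 1^2
Ȟ^0 = (4 − 2) − 0 = 2, so Ȟ^0 ≅ Z^2
Ȟ^1 = (2 − 0) − 2 = 0, so Ȟ^1 ≅ 0
Ȟ^2 = (0 − 0) − 0 = 0, so Ȟ^2 ≅ 0

Ȟ^0 = Z^2,  Ȟ^1 = 0,  Ȟ^2 = 0


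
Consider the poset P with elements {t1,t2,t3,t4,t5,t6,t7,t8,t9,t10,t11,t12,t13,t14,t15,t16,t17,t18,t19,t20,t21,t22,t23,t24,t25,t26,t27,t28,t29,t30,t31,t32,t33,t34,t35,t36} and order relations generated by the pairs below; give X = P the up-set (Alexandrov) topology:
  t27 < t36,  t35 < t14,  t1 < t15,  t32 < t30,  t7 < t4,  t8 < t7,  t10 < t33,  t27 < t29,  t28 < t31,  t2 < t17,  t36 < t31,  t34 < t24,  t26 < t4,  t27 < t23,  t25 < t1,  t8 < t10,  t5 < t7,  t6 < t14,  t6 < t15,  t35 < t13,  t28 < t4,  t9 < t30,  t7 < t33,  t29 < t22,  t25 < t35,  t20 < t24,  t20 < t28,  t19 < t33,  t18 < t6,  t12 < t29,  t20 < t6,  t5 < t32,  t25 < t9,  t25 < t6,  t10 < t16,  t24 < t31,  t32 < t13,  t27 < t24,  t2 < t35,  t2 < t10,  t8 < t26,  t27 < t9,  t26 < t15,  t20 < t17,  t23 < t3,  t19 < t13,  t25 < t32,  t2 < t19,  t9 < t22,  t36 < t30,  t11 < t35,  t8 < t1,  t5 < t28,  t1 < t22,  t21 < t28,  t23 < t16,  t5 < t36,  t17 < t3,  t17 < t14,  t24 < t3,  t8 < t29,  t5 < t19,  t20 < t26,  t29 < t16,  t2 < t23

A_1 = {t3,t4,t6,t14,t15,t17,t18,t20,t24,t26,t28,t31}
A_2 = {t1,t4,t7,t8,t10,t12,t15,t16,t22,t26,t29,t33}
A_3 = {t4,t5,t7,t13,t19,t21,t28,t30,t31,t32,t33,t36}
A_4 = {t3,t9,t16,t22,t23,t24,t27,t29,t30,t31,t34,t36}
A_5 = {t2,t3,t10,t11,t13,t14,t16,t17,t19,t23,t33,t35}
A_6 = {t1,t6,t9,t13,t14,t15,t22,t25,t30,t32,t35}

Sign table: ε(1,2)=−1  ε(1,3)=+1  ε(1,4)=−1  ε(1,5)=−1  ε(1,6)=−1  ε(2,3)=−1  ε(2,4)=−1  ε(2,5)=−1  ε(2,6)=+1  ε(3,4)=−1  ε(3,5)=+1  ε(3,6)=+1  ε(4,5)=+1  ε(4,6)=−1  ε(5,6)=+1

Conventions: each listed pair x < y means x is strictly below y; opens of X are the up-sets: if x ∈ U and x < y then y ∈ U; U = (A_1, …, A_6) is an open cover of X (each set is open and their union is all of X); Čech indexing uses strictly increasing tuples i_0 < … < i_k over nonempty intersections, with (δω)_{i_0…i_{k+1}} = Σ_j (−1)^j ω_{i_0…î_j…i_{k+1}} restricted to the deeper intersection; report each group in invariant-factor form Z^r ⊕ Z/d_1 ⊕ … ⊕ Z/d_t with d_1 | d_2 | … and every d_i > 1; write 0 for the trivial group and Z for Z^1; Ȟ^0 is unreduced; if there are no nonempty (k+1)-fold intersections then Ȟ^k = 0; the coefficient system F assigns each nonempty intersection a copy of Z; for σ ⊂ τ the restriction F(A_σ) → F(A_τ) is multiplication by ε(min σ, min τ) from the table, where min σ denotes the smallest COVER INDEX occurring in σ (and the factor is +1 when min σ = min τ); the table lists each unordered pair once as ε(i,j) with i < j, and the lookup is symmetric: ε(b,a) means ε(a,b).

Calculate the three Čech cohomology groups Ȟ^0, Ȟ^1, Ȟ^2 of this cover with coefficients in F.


Ȟ^0 = 0,  Ȟ^1 = Z/2,  Ȟ^2 = Z

cover nerve:
  A12={t4,t15,t26} A13={t4,t28,t31} A14={t3,t24,t31} A15={t3,t14,t17} A16={t6,t14,t15} A23={t4,t7,t33} A24={t16,t22,t29} A25={t10,t16,t33} A26={t1,t15,t22} A34={t30,t31,t36} A35={t13,t19,t33} A36={t13,t30,t32} A45={t3,t16,t23} A46={t9,t22,t30} A56={t13,t14,t35}
  A123={t4} A126={t15} A134={t31} A145={t3} A156={t14} A235={t33} A245={t16} A246={t22} A346={t30} A356={t13}
C dims 6,15,10; δ0: rk 6, SNF 1^5·2; δ1: rk 9, SNF 1^9
Ȟ^0: (6−6)−0=0 ⇒ 0
Ȟ^1: (15−9)−6=0 plus torsion [2] ⇒ Z/2
Ȟ^2: (10−0)−9=1 ⇒ Z
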